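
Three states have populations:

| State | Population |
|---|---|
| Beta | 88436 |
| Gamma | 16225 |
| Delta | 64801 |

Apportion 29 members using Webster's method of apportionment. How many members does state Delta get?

11

Standard divisor 169462/29 ≈ 5843.517; standard quotas: Beta 15.134, Gamma 2.777, Delta 11.089.
Rounding to the nearest integer gives Beta 15, Gamma 3, Delta 11 — total 29, matching the house size, so no adjustment is needed.
Delta receives 11.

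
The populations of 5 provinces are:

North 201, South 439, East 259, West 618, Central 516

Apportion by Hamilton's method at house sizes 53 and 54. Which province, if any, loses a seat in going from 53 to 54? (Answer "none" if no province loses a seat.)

none

At 53 seats: North 5, South 11, East 7, West 16, Central 14.
At 54 seats: North 5, South 12, East 7, West 16, Central 14.
No province's allocation decreased.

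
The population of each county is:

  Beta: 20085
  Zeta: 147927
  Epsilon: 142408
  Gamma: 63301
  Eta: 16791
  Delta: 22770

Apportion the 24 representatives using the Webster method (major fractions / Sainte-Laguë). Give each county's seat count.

Beta 1, Zeta 9, Epsilon 8, Gamma 4, Eta 1, Delta 1

Standard divisor 413282/24 ≈ 17220.083; standard quotas: Beta 1.166, Zeta 8.590, Epsilon 8.270, Gamma 3.676, Eta 0.975, Delta 1.322.
Rounding to the nearest integer gives Beta 1, Zeta 9, Epsilon 8, Gamma 4, Eta 1, Delta 1 — total 24, matching the house size, so no adjustment is needed.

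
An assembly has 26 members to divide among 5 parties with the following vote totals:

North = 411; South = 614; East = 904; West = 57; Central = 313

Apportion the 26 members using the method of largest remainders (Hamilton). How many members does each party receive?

North 5, South 7, East 10, West 1, Central 3

Total 2299; standard divisor 2299/26 ≈ 88.423.
Standard quotas: North 4.648, South 6.944, East 10.224, West 0.645, Central 3.540.
Lower quotas: North 4, South 6, East 10, West 0, Central 3 (sum 23, leaving 3 seats).
Remainders in descending order: South 0.944, North 0.648, West 0.645, Central 0.540, East 0.224.
Largest remainders: South, North, West receive the extra seats.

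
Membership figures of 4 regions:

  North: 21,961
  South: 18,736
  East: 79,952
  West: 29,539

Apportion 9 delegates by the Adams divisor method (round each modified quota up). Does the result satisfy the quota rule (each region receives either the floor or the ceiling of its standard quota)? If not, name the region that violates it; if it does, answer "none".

none

Standard quotas: North 1.316, South 1.123, East 4.791, West 1.770.
Adams allocation: North 2, South 1, East 4, West 2.
Every allocation lies between the lower and upper quota.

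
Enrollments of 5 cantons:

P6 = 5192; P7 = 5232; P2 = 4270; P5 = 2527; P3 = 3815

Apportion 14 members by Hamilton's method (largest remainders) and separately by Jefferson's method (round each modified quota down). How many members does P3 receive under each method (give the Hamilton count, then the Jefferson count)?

Hamilton: P6 3, P7 3, P2 3, P5 2, P3 3.
Jefferson: P6 4, P7 4, P2 3, P5 1, P3 2.
P3 gets 3 under Hamilton and 2 under Jefferson.

3 and 2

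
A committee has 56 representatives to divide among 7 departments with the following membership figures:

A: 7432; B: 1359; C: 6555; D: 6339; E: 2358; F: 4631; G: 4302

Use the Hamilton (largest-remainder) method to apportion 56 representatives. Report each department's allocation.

A 13, B 2, C 11, D 11, E 4, F 8, G 7

Total 32976; standard divisor 32976/56 ≈ 588.857.
Standard quotas: A 12.6211, B 2.3079, C 11.1317, D 10.7649, E 4.0044, F 7.8644, G 7.3057.
Lower quotas: A 12, B 2, C 11, D 10, E 4, F 7, G 7 (sum 53, leaving 3 seats).
Remainders in descending order: F 0.8644, D 0.7649, A 0.6211, B 0.3079, G 0.3057, C 0.1317, E 0.0044.
Largest remainders: F, D, A receive the extra seats.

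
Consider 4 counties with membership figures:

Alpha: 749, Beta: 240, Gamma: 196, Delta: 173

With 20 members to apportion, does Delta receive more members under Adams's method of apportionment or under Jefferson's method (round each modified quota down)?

Adams

Adams: Alpha 10, Beta 4, Gamma 3, Delta 3.
Jefferson: Alpha 12, Beta 3, Gamma 3, Delta 2.
Delta gets 3 under Adams and 2 under Jefferson.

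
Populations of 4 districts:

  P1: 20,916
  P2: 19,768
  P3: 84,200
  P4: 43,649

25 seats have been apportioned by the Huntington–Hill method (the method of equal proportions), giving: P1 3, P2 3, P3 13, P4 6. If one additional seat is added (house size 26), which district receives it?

P4

Priority for the next seat is population ÷ (√(s·(s+1))).
Priorities: P1 6037.929, P2 5706.530, P3 6241.319, P4 6735.187.
Highest priority: P4.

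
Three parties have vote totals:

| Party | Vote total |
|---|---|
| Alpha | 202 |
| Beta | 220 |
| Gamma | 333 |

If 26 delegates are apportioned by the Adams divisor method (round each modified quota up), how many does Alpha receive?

Standard divisor 755/26 ≈ 29.038; standard quotas: Alpha 6.956, Beta 7.576, Gamma 11.468.
Rounding up gives 7, 8, 12 = 27 seats, so the divisor must be adjusted.
With modified divisor 31: modified quotas Alpha 6.516, Beta 7.097, Gamma 10.742.
Rounding up: Alpha 7, Beta 8, Gamma 11 (total 26).
Alpha receives 7.

7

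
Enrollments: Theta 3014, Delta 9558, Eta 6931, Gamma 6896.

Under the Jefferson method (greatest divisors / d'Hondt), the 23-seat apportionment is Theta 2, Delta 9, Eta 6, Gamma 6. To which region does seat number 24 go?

Theta

Priority for the next seat is population ÷ (current seats + 1).
Priorities: Theta 1004.667, Delta 955.800, Eta 990.143, Gamma 985.143.
Highest priority: Theta.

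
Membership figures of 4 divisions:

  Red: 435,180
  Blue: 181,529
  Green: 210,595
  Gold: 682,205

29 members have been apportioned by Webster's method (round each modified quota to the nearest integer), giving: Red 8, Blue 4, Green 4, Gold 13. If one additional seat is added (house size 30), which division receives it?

Red

Priority for the next seat is population ÷ (current seats + 0.5).
Priorities: Red 51197.647, Blue 40339.778, Green 46798.889, Gold 50533.704.
Highest priority: Red.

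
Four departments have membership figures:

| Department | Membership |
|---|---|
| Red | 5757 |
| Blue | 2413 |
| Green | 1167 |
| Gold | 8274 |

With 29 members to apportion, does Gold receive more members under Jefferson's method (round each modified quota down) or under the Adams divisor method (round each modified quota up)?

Jefferson: Red 9, Blue 4, Green 2, Gold 14.
Adams: Red 10, Blue 4, Green 2, Gold 13.
Gold gets 14 under Jefferson and 13 under Adams.

Jefferson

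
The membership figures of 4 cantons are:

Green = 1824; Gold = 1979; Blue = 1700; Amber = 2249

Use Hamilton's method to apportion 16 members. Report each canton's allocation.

The standard divisor is 7752/16 ≈ 484.5.
Standard quotas: Green 3.765, Gold 4.085, Blue 3.509, Amber 4.642.
Lower quotas: Green 3, Gold 4, Blue 3, Amber 4 (sum 14, leaving 2 seats).
Remainders in descending order: Green 0.765, Amber 0.642, Blue 0.509, Gold 0.085.
The surplus seats go to Green, Amber.

Green 4, Gold 4, Blue 3, Amber 5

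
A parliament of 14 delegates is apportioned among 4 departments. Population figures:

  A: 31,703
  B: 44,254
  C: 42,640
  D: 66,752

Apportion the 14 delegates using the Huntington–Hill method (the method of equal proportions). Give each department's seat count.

With divisor 12859: modified quotas A 2.465, B 3.441, C 3.316, D 5.191.
Geometric-mean thresholds: A √(2·3)=2.449, B √(3·4)=3.464, C √(3·4)=3.464, D √(5·6)=5.477.
Each quota rounded against its threshold gives A 3, B 3, C 3, D 5 (total 14).

A 3; B 3; C 3; D 5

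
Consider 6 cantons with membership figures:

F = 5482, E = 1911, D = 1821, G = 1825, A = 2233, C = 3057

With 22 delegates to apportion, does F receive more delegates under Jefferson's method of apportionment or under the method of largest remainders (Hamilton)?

Jefferson

Jefferson: F 8, E 3, D 2, G 2, A 3, C 4.
Hamilton: F 7, E 3, D 2, G 3, A 3, C 4.
F gets 8 under Jefferson and 7 under Hamilton.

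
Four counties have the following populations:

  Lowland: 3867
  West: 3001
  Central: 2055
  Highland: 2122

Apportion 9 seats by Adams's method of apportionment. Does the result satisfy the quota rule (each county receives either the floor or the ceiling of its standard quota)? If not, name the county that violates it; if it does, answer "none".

none

Standard quotas: Lowland 3.151, West 2.445, Central 1.675, Highland 1.729.
Adams allocation: Lowland 3, West 2, Central 2, Highland 2.
Every allocation lies between the lower and upper quota.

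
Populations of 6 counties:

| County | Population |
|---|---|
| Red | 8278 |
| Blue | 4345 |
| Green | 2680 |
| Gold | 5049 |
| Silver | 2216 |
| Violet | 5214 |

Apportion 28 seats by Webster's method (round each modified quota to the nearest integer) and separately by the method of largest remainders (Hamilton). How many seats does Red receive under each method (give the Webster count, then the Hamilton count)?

9 and 8

Webster: Red 9, Blue 4, Green 3, Gold 5, Silver 2, Violet 5.
Hamilton: Red 8, Blue 5, Green 3, Gold 5, Silver 2, Violet 5.
Red gets 9 under Webster and 8 under Hamilton.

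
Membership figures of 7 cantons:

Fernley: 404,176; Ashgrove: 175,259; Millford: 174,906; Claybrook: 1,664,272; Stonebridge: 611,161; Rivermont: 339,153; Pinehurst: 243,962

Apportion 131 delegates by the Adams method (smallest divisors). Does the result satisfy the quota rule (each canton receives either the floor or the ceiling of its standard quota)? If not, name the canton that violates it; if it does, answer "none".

Standard quotas: Fernley 14.655, Ashgrove 6.355, Millford 6.342, Claybrook 60.345, Stonebridge 22.160, Rivermont 12.297, Pinehurst 8.846.
Adams allocation: Fernley 15, Ashgrove 7, Millford 7, Claybrook 59, Stonebridge 22, Rivermont 12, Pinehurst 9.
Claybrook has quota 60.345 (lower 60, upper 61) but receives 59 — outside the quota interval.

Claybrook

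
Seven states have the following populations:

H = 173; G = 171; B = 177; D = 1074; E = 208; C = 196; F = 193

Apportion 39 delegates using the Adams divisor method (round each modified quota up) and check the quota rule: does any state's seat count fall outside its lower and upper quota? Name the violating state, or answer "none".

D

Standard quotas: H 3.078, G 3.042, B 3.149, D 19.109, E 3.701, C 3.487, F 3.434.
Adams allocation: H 3, G 3, B 3, D 18, E 4, C 4, F 4.
D has quota 19.109 (lower 19, upper 20) but receives 18 — outside the quota interval.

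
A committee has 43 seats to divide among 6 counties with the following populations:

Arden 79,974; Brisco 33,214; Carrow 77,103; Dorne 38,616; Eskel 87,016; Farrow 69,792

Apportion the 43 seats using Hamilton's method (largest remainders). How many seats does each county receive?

Arden: 9, Brisco: 4, Carrow: 8, Dorne: 4, Eskel: 10, Farrow: 8

The standard divisor is 385715/43 ≈ 8970.116.
Standard quotas: Arden 8.9156, Brisco 3.7027, Carrow 8.5955, Dorne 4.3050, Eskel 9.7007, Farrow 7.7805.
Lower quotas: Arden 8, Brisco 3, Carrow 8, Dorne 4, Eskel 9, Farrow 7 (sum 39, leaving 4 seats).
Remainders in descending order: Arden 0.9156, Farrow 0.7805, Brisco 0.7027, Eskel 0.7007, Carrow 0.5955, Dorne 0.3050.
Largest remainders: Arden, Farrow, Brisco, Eskel receive the extra seats.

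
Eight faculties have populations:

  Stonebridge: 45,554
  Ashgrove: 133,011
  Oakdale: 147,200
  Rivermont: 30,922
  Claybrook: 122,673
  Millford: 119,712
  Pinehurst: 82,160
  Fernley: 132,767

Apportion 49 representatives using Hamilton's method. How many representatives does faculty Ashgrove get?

Standard divisor: 813999 ÷ 49 ≈ 16612.224.
Standard quotas: Stonebridge 2.7422, Ashgrove 8.0068, Oakdale 8.8609, Rivermont 1.8614, Claybrook 7.3845, Millford 7.2063, Pinehurst 4.9458, Fernley 7.9921.
Lower quotas: Stonebridge 2, Ashgrove 8, Oakdale 8, Rivermont 1, Claybrook 7, Millford 7, Pinehurst 4, Fernley 7 (sum 44, leaving 5 seats).
Remainders in descending order: Fernley 0.9921, Pinehurst 0.9458, Rivermont 0.8614, Oakdale 0.8609, Stonebridge 0.7422, Claybrook 0.3845, Millford 0.2063, Ashgrove 0.0068.
The surplus seats go to Fernley, Pinehurst, Rivermont, Oakdale, Stonebridge.
Ashgrove receives 8.

8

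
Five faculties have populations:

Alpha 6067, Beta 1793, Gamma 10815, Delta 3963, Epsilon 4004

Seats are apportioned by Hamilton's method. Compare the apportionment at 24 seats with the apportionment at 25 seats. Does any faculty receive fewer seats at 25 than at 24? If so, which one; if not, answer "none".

At 24 seats: Alpha 5, Beta 2, Gamma 10, Delta 3, Epsilon 4.
At 25 seats: Alpha 6, Beta 1, Gamma 10, Delta 4, Epsilon 4.
Beta drops from 2 to 1.

Beta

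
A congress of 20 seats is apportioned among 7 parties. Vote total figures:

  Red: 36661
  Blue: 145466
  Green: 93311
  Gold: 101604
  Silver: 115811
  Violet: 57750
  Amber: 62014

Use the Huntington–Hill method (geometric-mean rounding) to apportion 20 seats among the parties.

Red 1; Blue 5; Green 3; Gold 3; Silver 4; Violet 2; Amber 2

With divisor 30929: modified quotas Red 1.185, Blue 4.703, Green 3.017, Gold 3.285, Silver 3.744, Violet 1.867, Amber 2.005.
Geometric-mean thresholds: Red √(1·2)=1.414, Blue √(4·5)=4.472, Green √(3·4)=3.464, Gold √(3·4)=3.464, Silver √(3·4)=3.464, Violet √(1·2)=1.414, Amber √(2·3)=2.449.
Each quota rounded against its threshold gives Red 1, Blue 5, Green 3, Gold 3, Silver 4, Violet 2, Amber 2 (total 20).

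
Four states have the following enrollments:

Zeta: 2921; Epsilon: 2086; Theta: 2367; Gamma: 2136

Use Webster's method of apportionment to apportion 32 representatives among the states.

Zeta 10, Epsilon 7, Theta 8, Gamma 7

Standard divisor 9510/32 ≈ 297.188; standard quotas: Zeta 9.829, Epsilon 7.019, Theta 7.965, Gamma 7.187.
Rounding to the nearest integer gives Zeta 10, Epsilon 7, Theta 8, Gamma 7 — total 32, matching the house size, so no adjustment is needed.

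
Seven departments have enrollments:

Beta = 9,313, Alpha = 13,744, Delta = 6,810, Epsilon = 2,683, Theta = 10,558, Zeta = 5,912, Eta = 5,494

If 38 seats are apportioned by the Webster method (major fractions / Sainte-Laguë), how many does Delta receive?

Standard divisor 54514/38 ≈ 1434.579; standard quotas: Beta 6.492, Alpha 9.581, Delta 4.747, Epsilon 1.870, Theta 7.360, Zeta 4.121, Eta 3.830.
Rounding to the nearest integer gives Beta 6, Alpha 10, Delta 5, Epsilon 2, Theta 7, Zeta 4, Eta 4 — total 38, matching the house size, so no adjustment is needed.
Delta receives 5.

5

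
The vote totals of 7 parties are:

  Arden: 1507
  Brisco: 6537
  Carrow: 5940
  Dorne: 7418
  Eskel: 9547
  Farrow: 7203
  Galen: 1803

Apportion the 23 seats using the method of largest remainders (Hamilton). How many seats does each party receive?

Arden 1, Brisco 4, Carrow 3, Dorne 4, Eskel 6, Farrow 4, Galen 1

The standard divisor is 39955/23 ≈ 1737.174.
Standard quotas: Arden 0.8675, Brisco 3.7630, Carrow 3.4193, Dorne 4.2702, Eskel 5.4957, Farrow 4.1464, Galen 1.0379.
Lower quotas: Arden 0, Brisco 3, Carrow 3, Dorne 4, Eskel 5, Farrow 4, Galen 1 (sum 20, leaving 3 seats).
Remainders in descending order: Arden 0.8675, Brisco 0.7630, Eskel 0.4957, Carrow 0.4193, Dorne 0.2702, Farrow 0.1464, Galen 0.0379.
Largest remainders: Arden, Brisco, Eskel receive the extra seats.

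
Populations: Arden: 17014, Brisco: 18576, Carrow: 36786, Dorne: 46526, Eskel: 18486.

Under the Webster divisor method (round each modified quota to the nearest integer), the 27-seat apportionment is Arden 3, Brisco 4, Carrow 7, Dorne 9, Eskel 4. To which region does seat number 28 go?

Priority for the next seat is population ÷ (current seats + 0.5).
Priorities: Arden 4861.143, Brisco 4128.000, Carrow 4904.800, Dorne 4897.474, Eskel 4108.000.
Highest priority: Carrow.

Carrow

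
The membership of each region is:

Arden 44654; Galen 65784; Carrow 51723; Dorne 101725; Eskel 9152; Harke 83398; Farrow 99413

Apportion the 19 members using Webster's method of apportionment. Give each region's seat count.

Arden 2, Galen 3, Carrow 2, Dorne 4, Eskel 0, Harke 4, Farrow 4

Standard divisor 455849/19 ≈ 23992.053; standard quotas: Arden 1.861, Galen 2.742, Carrow 2.156, Dorne 4.240, Eskel 0.381, Harke 3.476, Farrow 4.144.
Rounding to the nearest integer gives 2, 3, 2, 4, 0, 3, 4 = 18 seats, so the divisor must be adjusted.
With modified divisor 23200: modified quotas Arden 1.925, Galen 2.836, Carrow 2.229, Dorne 4.385, Eskel 0.394, Harke 3.595, Farrow 4.285.
Rounding to the nearest integer: Arden 2, Galen 3, Carrow 2, Dorne 4, Eskel 0, Harke 4, Farrow 4 (total 19).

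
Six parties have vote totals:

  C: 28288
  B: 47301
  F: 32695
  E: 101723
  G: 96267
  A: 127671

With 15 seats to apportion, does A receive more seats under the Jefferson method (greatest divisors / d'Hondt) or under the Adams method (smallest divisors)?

Jefferson

Jefferson: C 1, B 1, F 1, E 4, G 3, A 5.
Adams: C 1, B 2, F 1, E 4, G 3, A 4.
A gets 5 under Jefferson and 4 under Adams.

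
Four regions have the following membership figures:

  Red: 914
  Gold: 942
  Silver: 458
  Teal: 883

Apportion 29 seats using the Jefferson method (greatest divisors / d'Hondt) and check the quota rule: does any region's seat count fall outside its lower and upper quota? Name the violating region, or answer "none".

Standard quotas: Red 8.291, Gold 8.545, Silver 4.155, Teal 8.010.
Jefferson allocation: Red 8, Gold 9, Silver 4, Teal 8.
Every allocation lies between the lower and upper quota.

none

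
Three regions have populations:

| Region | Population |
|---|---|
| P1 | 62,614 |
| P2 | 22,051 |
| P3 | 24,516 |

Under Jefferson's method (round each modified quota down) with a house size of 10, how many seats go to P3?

2

Standard divisor 109181/10 ≈ 10918.1; standard quotas: P1 5.735, P2 2.020, P3 2.245.
Rounding down gives 5, 2, 2 = 9 seats, so the divisor must be adjusted.
With modified divisor 9700: modified quotas P1 6.455, P2 2.273, P3 2.527.
Rounding down: P1 6, P2 2, P3 2 (total 10).
P3 receives 2.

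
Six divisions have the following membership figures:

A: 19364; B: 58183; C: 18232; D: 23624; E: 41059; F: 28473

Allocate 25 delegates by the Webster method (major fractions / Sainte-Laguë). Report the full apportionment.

A: 3, B: 8, C: 2, D: 3, E: 5, F: 4

Standard divisor 188935/25 ≈ 7557.4; standard quotas: A 2.562, B 7.699, C 2.412, D 3.126, E 5.433, F 3.768.
Rounding to the nearest integer gives A 3, B 8, C 2, D 3, E 5, F 4 — total 25, matching the house size, so no adjustment is needed.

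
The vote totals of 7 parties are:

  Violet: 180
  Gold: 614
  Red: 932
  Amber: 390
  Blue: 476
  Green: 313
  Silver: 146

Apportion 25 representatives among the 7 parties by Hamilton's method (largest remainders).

Standard divisor: 3051 ÷ 25 ≈ 122.04.
Standard quotas: Violet 1.475, Gold 5.031, Red 7.637, Amber 3.196, Blue 3.900, Green 2.565, Silver 1.196.
Lower quotas: Violet 1, Gold 5, Red 7, Amber 3, Blue 3, Green 2, Silver 1 (sum 22, leaving 3 seats).
Remainders in descending order: Blue 0.900, Red 0.637, Green 0.565, Violet 0.475, Silver 0.196, Amber 0.196, Gold 0.031.
The surplus seats go to Blue, Red, Green.

Violet: 1; Gold: 5; Red: 8; Amber: 3; Blue: 4; Green: 3; Silver: 1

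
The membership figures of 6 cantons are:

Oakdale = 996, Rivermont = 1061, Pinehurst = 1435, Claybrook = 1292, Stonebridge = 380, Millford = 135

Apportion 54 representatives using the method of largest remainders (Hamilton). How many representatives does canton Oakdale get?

10

The standard divisor is 5299/54 ≈ 98.13.
Standard quotas: Oakdale 10.150, Rivermont 10.812, Pinehurst 14.624, Claybrook 13.166, Stonebridge 3.872, Millford 1.376.
Lower quotas: Oakdale 10, Rivermont 10, Pinehurst 14, Claybrook 13, Stonebridge 3, Millford 1 (sum 51, leaving 3 seats).
Remainders in descending order: Stonebridge 0.872, Rivermont 0.812, Pinehurst 0.624, Millford 0.376, Claybrook 0.166, Oakdale 0.150.
The surplus seats go to Stonebridge, Rivermont, Pinehurst.
Oakdale receives 10.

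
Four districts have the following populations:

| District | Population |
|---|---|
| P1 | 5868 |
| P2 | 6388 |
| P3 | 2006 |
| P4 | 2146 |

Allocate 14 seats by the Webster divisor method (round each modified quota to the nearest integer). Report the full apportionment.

Standard divisor 16408/14 ≈ 1172; standard quotas: P1 5.007, P2 5.451, P3 1.712, P4 1.831.
Rounding to the nearest integer gives P1 5, P2 5, P3 2, P4 2 — total 14, matching the house size, so no adjustment is needed.

P1 5; P2 5; P3 2; P4 2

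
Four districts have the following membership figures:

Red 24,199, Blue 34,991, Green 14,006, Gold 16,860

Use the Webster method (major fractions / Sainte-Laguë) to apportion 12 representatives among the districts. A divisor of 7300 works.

Red=3, Blue=5, Green=2, Gold=2

With modified divisor 7300: modified quotas Red 3.315, Blue 4.793, Green 1.919, Gold 2.310.
Rounding to the nearest integer: Red 3, Blue 5, Green 2, Gold 2 (total 12).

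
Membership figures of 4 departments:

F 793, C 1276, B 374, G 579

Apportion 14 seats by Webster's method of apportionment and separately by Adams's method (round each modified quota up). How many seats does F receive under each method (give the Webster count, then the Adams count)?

Webster: F 3, C 6, B 2, G 3.
Adams: F 4, C 5, B 2, G 3.
F gets 3 under Webster and 4 under Adams.

3 and 4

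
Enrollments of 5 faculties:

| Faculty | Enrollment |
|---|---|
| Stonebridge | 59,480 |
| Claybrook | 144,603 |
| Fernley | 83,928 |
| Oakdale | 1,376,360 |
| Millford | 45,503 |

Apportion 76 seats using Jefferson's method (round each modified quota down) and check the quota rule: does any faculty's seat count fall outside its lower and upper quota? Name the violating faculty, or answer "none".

Oakdale

Standard quotas: Stonebridge 2.644, Claybrook 6.427, Fernley 3.730, Oakdale 61.176, Millford 2.023.
Jefferson allocation: Stonebridge 2, Claybrook 6, Fernley 3, Oakdale 63, Millford 2.
Oakdale has quota 61.176 (lower 61, upper 62) but receives 63 — outside the quota interval.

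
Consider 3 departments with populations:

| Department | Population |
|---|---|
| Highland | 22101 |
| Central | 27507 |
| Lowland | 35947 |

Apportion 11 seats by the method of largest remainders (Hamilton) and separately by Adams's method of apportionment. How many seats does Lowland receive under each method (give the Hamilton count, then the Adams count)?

Hamilton: Highland 3, Central 3, Lowland 5.
Adams: Highland 3, Central 4, Lowland 4.
Lowland gets 5 under Hamilton and 4 under Adams.

5 and 4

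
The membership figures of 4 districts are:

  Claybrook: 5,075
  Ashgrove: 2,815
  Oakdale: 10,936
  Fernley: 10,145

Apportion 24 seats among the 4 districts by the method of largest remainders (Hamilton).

The standard divisor is 28971/24 ≈ 1207.125.
Standard quotas: Claybrook 4.2042, Ashgrove 2.3320, Oakdale 9.0595, Fernley 8.4043.
Lower quotas: Claybrook 4, Ashgrove 2, Oakdale 9, Fernley 8 (sum 23, leaving 1 seat).
Remainders in descending order: Fernley 0.4043, Ashgrove 0.3320, Claybrook 0.2042, Oakdale 0.0595.
Largest remainder: Fernley receives the extra seat.

Claybrook=4, Ashgrove=2, Oakdale=9, Fernley=9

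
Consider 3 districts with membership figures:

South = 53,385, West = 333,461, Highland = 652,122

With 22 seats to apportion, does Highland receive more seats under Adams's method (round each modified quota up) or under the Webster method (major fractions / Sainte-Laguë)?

Adams: South 2, West 7, Highland 13.
Webster: South 1, West 7, Highland 14.
Highland gets 13 under Adams and 14 under Webster.

Webster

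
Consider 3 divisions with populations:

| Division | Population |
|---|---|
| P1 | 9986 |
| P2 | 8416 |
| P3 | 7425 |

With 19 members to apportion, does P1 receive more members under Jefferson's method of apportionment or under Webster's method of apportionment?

Jefferson: P1 8, P2 6, P3 5.
Webster: P1 7, P2 6, P3 6.
P1 gets 8 under Jefferson and 7 under Webster.

Jefferson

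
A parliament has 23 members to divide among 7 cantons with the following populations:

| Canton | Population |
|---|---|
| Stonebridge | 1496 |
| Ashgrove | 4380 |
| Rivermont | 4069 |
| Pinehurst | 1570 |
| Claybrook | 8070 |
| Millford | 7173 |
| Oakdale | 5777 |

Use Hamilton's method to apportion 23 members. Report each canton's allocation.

Stonebridge: 1; Ashgrove: 3; Rivermont: 3; Pinehurst: 1; Claybrook: 6; Millford: 5; Oakdale: 4

Total 32535; standard divisor 32535/23 ≈ 1414.565.
Standard quotas: Stonebridge 1.0576, Ashgrove 3.0964, Rivermont 2.8765, Pinehurst 1.1099, Claybrook 5.7049, Millford 5.0708, Oakdale 4.0839.
Lower quotas: Stonebridge 1, Ashgrove 3, Rivermont 2, Pinehurst 1, Claybrook 5, Millford 5, Oakdale 4 (sum 21, leaving 2 seats).
Remainders in descending order: Rivermont 0.8765, Claybrook 0.7049, Pinehurst 0.1099, Ashgrove 0.0964, Oakdale 0.0839, Millford 0.0708, Stonebridge 0.0576.
Largest remainders: Rivermont, Claybrook receive the extra seats.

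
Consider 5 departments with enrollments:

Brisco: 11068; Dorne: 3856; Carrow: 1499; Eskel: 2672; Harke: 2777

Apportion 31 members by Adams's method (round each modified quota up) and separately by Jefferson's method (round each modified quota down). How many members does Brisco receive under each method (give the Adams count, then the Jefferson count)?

Adams: Brisco 15, Dorne 6, Carrow 2, Eskel 4, Harke 4.
Jefferson: Brisco 16, Dorne 5, Carrow 2, Eskel 4, Harke 4.
Brisco gets 15 under Adams and 16 under Jefferson.

15 and 16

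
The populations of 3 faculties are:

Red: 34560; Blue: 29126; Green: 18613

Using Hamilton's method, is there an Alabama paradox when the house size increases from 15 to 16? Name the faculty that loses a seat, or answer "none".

At 15 seats: Red 6, Blue 5, Green 4.
At 16 seats: Red 7, Blue 6, Green 3.
Green drops from 4 to 3.

Green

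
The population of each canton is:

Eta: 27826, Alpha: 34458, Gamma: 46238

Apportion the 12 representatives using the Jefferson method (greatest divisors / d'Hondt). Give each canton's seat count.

Eta: 3; Alpha: 4; Gamma: 5

Standard divisor 108522/12 ≈ 9043.5; standard quotas: Eta 3.077, Alpha 3.810, Gamma 5.113.
Rounding down gives 3, 3, 5 = 11 seats, so the divisor must be adjusted.
With modified divisor 8200: modified quotas Eta 3.393, Alpha 4.202, Gamma 5.639.
Rounding down: Eta 3, Alpha 4, Gamma 5 (total 12).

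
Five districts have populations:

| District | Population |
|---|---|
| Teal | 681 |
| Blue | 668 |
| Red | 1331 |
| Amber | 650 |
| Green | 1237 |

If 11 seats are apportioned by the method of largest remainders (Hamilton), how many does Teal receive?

2

The standard divisor is 4567/11 ≈ 415.182.
Standard quotas: Teal 1.640, Blue 1.609, Red 3.206, Amber 1.566, Green 2.979.
Lower quotas: Teal 1, Blue 1, Red 3, Amber 1, Green 2 (sum 8, leaving 3 seats).
Remainders in descending order: Green 0.979, Teal 0.640, Blue 0.609, Amber 0.566, Red 0.206.
The surplus seats go to Green, Teal, Blue.
Teal receives 2.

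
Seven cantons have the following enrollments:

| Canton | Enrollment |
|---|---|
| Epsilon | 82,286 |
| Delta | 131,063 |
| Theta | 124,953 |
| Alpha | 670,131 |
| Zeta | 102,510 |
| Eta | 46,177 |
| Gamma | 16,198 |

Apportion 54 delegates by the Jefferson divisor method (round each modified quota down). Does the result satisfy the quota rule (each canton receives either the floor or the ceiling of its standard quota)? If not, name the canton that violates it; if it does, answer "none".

Alpha

Standard quotas: Epsilon 3.787, Delta 6.032, Theta 5.751, Alpha 30.842, Zeta 4.718, Eta 2.125, Gamma 0.745.
Jefferson allocation: Epsilon 4, Delta 6, Theta 6, Alpha 32, Zeta 4, Eta 2, Gamma 0.
Alpha has quota 30.842 (lower 30, upper 31) but receives 32 — outside the quota interval.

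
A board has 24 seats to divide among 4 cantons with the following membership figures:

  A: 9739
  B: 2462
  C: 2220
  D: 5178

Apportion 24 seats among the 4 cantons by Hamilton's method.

The standard divisor is 19599/24 ≈ 816.625.
Standard quotas: A 11.9259, B 3.0148, C 2.7185, D 6.3407.
Lower quotas: A 11, B 3, C 2, D 6 (sum 22, leaving 2 seats).
Remainders in descending order: A 0.9259, C 0.7185, D 0.3407, B 0.0148.
The surplus seats go to A, C.

A=12, B=3, C=3, D=6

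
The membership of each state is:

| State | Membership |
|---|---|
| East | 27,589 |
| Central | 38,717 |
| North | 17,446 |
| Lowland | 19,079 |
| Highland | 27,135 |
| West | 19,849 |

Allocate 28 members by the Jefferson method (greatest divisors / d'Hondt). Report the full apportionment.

Standard divisor 149815/28 ≈ 5350.536; standard quotas: East 5.156, Central 7.236, North 3.261, Lowland 3.566, Highland 5.071, West 3.710.
Rounding down gives 5, 7, 3, 3, 5, 3 = 26 seats, so the divisor must be adjusted.
With modified divisor 4800: modified quotas East 5.748, Central 8.066, North 3.635, Lowland 3.975, Highland 5.653, West 4.135.
Rounding down: East 5, Central 8, North 3, Lowland 3, Highland 5, West 4 (total 28).

East 5, Central 8, North 3, Lowland 3, Highland 5, West 4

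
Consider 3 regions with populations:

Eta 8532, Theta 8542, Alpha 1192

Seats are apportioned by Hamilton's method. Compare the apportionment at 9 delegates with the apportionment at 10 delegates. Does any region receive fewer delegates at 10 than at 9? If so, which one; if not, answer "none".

Alpha

At 9 seats: Eta 4, Theta 4, Alpha 1.
At 10 seats: Eta 5, Theta 5, Alpha 0.
Alpha drops from 1 to 0.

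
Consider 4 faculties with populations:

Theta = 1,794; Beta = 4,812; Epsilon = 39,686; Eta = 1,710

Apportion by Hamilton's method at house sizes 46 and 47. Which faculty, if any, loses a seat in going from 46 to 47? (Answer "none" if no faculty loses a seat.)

At 46 seats: Theta 2, Beta 4, Epsilon 38, Eta 2.
At 47 seats: Theta 2, Beta 5, Epsilon 39, Eta 1.
Eta drops from 2 to 1.

Eta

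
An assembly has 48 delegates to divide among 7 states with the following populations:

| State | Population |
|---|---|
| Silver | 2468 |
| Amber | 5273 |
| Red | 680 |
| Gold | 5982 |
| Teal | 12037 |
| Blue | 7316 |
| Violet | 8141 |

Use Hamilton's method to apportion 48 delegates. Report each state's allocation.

The standard divisor is 41897/48 ≈ 872.854.
Standard quotas: Silver 2.8275, Amber 6.0411, Red 0.7791, Gold 6.8534, Teal 13.7904, Blue 8.3817, Violet 9.3269.
Lower quotas: Silver 2, Amber 6, Red 0, Gold 6, Teal 13, Blue 8, Violet 9 (sum 44, leaving 4 seats).
Remainders in descending order: Gold 0.8534, Silver 0.8275, Teal 0.7904, Red 0.7791, Blue 0.3817, Violet 0.3269, Amber 0.0411.
Largest remainders: Gold, Silver, Teal, Red receive the extra seats.

Silver: 3, Amber: 6, Red: 1, Gold: 7, Teal: 14, Blue: 8, Violet: 9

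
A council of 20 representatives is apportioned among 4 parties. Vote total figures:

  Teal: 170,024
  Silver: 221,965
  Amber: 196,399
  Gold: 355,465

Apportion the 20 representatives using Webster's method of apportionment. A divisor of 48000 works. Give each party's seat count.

With modified divisor 48000: modified quotas Teal 3.542, Silver 4.624, Amber 4.092, Gold 7.406.
Rounding to the nearest integer: Teal 4, Silver 5, Amber 4, Gold 7 (total 20).

Teal 4; Silver 5; Amber 4; Gold 7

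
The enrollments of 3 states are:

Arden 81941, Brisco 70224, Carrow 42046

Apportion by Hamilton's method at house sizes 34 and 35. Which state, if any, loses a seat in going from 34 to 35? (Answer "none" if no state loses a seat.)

Carrow

At 34 seats: Arden 14, Brisco 12, Carrow 8.
At 35 seats: Arden 15, Brisco 13, Carrow 7.
Carrow drops from 8 to 7.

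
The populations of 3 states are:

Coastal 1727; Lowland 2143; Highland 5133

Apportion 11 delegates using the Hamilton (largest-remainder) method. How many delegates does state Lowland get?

The standard divisor is 9003/11 ≈ 818.455.
Standard quotas: Coastal 2.1101, Lowland 2.6183, Highland 6.2716.
Lower quotas: Coastal 2, Lowland 2, Highland 6 (sum 10, leaving 1 seat).
Remainders in descending order: Lowland 0.6183, Highland 0.2716, Coastal 0.1101.
Largest remainder: Lowland receives the extra seat.
Lowland receives 3.

3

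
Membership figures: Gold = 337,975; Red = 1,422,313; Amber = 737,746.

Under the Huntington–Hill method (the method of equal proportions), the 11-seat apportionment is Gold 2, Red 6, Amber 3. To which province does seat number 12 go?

Priority for the next seat is population ÷ (√(s·(s+1))).
Priorities: Gold 137977.716, Red 219467.661, Amber 212968.926.
Highest priority: Red.

Red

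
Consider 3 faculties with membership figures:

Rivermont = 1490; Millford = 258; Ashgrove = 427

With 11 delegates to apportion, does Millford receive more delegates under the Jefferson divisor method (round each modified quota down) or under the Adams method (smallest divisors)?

Jefferson: Rivermont 8, Millford 1, Ashgrove 2.
Adams: Rivermont 7, Millford 2, Ashgrove 2.
Millford gets 1 under Jefferson and 2 under Adams.

Adams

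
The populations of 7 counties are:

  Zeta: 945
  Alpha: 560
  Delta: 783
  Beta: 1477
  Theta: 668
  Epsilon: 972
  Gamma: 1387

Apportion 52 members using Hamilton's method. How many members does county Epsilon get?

The standard divisor is 6792/52 ≈ 130.615.
Standard quotas: Zeta 7.235, Alpha 4.287, Delta 5.995, Beta 11.308, Theta 5.114, Epsilon 7.442, Gamma 10.619.
Lower quotas: Zeta 7, Alpha 4, Delta 5, Beta 11, Theta 5, Epsilon 7, Gamma 10 (sum 49, leaving 3 seats).
Remainders in descending order: Delta 0.995, Gamma 0.619, Epsilon 0.442, Beta 0.308, Alpha 0.287, Zeta 0.235, Theta 0.114.
The surplus seats go to Delta, Gamma, Epsilon.
Epsilon receives 8.

8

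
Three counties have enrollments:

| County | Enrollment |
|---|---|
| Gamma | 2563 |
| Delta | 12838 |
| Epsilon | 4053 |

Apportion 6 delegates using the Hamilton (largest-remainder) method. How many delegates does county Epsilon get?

1

Total 19454; standard divisor 19454/6 ≈ 3242.333.
Standard quotas: Gamma 0.7905, Delta 3.9595, Epsilon 1.2500.
Lower quotas: Gamma 0, Delta 3, Epsilon 1 (sum 4, leaving 2 seats).
Remainders in descending order: Delta 0.9595, Gamma 0.7905, Epsilon 0.2500.
Largest remainders: Delta, Gamma receive the extra seats.
Epsilon receives 1.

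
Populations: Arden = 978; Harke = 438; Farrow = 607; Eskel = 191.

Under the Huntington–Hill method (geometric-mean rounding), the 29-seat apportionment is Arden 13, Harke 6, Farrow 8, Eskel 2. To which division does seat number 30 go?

Eskel

Priority for the next seat is population ÷ (√(s·(s+1))).
Priorities: Arden 72.494, Harke 67.585, Farrow 71.536, Eskel 77.975.
Highest priority: Eskel.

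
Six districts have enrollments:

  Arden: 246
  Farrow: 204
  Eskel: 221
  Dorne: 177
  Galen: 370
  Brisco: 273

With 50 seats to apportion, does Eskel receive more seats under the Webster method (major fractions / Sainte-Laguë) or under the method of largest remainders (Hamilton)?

Hamilton

Webster: Arden 8, Farrow 7, Eskel 7, Dorne 6, Galen 13, Brisco 9.
Hamilton: Arden 8, Farrow 7, Eskel 8, Dorne 6, Galen 12, Brisco 9.
Eskel gets 7 under Webster and 8 under Hamilton.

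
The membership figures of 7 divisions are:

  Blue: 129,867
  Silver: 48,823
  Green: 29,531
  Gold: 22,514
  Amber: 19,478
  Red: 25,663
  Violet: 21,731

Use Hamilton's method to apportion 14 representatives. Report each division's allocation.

Standard divisor: 297607 ÷ 14 ≈ 21257.643.
Standard quotas: Blue 6.1092, Silver 2.2967, Green 1.3892, Gold 1.0591, Amber 0.9163, Red 1.2072, Violet 1.0223.
Lower quotas: Blue 6, Silver 2, Green 1, Gold 1, Amber 0, Red 1, Violet 1 (sum 12, leaving 2 seats).
Remainders in descending order: Amber 0.9163, Green 0.3892, Silver 0.2967, Red 0.2072, Blue 0.1092, Gold 0.0591, Violet 0.0223.
The surplus seats go to Amber, Green.

Blue 6, Silver 2, Green 2, Gold 1, Amber 1, Red 1, Violet 1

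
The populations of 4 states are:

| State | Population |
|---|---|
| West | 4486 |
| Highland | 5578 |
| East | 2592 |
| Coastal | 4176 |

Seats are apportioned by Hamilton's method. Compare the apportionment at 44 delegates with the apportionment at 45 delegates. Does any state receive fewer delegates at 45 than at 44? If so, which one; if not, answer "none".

At 44 seats: West 12, Highland 14, East 7, Coastal 11.
At 45 seats: West 12, Highland 15, East 7, Coastal 11.
No state's allocation decreased.

none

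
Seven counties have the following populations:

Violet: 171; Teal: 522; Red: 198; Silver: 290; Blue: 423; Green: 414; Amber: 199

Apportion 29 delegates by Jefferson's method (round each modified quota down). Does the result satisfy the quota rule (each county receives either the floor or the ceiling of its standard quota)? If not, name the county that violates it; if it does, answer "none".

Standard quotas: Violet 2.237, Teal 6.828, Red 2.590, Silver 3.793, Blue 5.533, Green 5.415, Amber 2.603.
Jefferson allocation: Violet 2, Teal 7, Red 2, Silver 4, Blue 6, Green 6, Amber 2.
Every allocation lies between the lower and upper quota.

none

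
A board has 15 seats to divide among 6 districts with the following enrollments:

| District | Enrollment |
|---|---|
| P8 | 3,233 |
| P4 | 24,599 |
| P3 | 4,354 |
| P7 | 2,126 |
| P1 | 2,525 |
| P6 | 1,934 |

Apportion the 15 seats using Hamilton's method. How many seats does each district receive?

Standard divisor: 38771 ÷ 15 ≈ 2584.733.
Standard quotas: P8 1.2508, P4 9.5170, P3 1.6845, P7 0.8225, P1 0.9769, P6 0.7482.
Lower quotas: P8 1, P4 9, P3 1, P7 0, P1 0, P6 0 (sum 11, leaving 4 seats).
Remainders in descending order: P1 0.9769, P7 0.8225, P6 0.7482, P3 0.6845, P4 0.5170, P8 0.2508.
Largest remainders: P1, P7, P6, P3 receive the extra seats.

P8=1, P4=9, P3=2, P7=1, P1=1, P6=1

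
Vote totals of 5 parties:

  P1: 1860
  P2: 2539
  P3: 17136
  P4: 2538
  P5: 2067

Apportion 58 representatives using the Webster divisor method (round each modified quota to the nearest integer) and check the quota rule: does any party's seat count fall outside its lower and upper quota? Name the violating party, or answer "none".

Standard quotas: P1 4.127, P2 5.634, P3 38.022, P4 5.631, P5 4.586.
Webster allocation: P1 4, P2 6, P3 37, P4 6, P5 5.
P3 has quota 38.022 (lower 38, upper 39) but receives 37 — outside the quota interval.

P3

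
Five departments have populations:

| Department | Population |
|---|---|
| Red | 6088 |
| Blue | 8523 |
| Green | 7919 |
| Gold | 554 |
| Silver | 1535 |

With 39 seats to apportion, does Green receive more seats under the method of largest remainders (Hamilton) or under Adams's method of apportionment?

Hamilton

Hamilton: Red 10, Blue 13, Green 13, Gold 1, Silver 2.
Adams: Red 10, Blue 13, Green 12, Gold 1, Silver 3.
Green gets 13 under Hamilton and 12 under Adams.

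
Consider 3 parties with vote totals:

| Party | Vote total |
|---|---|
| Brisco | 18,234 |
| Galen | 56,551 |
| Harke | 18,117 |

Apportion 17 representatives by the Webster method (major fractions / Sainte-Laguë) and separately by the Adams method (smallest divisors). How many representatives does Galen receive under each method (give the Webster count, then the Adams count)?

Webster: Brisco 3, Galen 11, Harke 3.
Adams: Brisco 4, Galen 10, Harke 3.
Galen gets 11 under Webster and 10 under Adams.

11 and 10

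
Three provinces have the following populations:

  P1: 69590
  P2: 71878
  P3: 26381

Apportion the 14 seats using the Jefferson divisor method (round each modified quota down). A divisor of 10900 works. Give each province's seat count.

With modified divisor 10900: modified quotas P1 6.384, P2 6.594, P3 2.420.
Rounding down: P1 6, P2 6, P3 2 (total 14).

P1 6, P2 6, P3 2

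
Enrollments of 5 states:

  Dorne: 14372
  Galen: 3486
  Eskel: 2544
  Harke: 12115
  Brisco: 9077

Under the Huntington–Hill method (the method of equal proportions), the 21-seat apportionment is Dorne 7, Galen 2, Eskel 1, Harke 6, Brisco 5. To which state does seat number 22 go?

Dorne

Priority for the next seat is population ÷ (√(s·(s+1))).
Priorities: Dorne 1920.539, Galen 1423.154, Eskel 1798.880, Harke 1869.385, Brisco 1657.226.
Highest priority: Dorne.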